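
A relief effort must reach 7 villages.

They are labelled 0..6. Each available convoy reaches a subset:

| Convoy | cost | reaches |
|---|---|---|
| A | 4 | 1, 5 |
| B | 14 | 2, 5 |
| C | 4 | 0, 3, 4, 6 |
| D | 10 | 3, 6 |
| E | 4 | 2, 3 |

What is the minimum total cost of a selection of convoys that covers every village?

12

A, C, E together cover every village (A ∪ C ∪ E = {0, 1, 2, 3, 4, 5, 6}); total cost 4 + 4 + 4 = 12.
No covering selection has total cost below 12.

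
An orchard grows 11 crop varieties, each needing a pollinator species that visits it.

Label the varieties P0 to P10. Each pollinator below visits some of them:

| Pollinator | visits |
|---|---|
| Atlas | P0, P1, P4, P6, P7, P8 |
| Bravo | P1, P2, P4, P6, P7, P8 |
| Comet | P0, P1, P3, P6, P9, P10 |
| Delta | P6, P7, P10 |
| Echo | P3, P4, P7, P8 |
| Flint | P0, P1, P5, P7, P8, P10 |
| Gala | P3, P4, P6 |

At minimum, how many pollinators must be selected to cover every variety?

3

Take {Bravo, Comet, Flint}. Their union is {P0, P1, P2, P3, P4, P5, P6, P7, P8, P9, P10}, which is all 11 varieties.
Only Bravo contains P2, so Bravo is forced; the remaining 5 varieties need at least 2 more pollinators (each remaining pollinator adds at most 4) — so at least 3 pollinators are needed, and 3 is optimal.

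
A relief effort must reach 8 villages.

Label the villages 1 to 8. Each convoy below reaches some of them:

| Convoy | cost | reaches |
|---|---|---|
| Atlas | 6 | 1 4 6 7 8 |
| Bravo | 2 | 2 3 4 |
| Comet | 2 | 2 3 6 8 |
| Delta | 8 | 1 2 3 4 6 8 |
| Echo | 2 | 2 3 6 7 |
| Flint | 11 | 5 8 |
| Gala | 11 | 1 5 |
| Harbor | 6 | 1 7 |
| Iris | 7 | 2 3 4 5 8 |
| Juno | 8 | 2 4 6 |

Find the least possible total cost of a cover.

Atlas, Iris together cover every village (Atlas ∪ Iris = {1, 2, 3, 4, 5, 6, 7, 8}); total cost 6 + 7 = 13.
The greedy pick Comet, Atlas, Iris costs 15; no covering selection beats 13.

13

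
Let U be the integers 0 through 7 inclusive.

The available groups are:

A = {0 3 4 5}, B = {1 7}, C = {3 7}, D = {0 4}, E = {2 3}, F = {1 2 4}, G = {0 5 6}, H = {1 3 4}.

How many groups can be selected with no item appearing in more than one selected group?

B, D, E are pairwise disjoint (B={1,7}; D={0,4}; E={2,3}).
Every remaining group overlaps one of these, and no 4 of the listed groups are pairwise disjoint, so 3 is the maximum.

3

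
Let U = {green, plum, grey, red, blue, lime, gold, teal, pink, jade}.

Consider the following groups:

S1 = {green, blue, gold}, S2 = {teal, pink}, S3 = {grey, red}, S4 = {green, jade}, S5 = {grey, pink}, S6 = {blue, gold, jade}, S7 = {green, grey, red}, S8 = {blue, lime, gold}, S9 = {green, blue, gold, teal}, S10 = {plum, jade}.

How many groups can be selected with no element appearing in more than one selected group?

4

S2, S3, S4, S8 are pairwise disjoint (S2={teal,pink}; S3={grey,red}; S4={green,jade}; S8={blue,lime,gold}).
Every remaining group overlaps one of these, and no 5 of the listed groups are pairwise disjoint, so 4 is the maximum.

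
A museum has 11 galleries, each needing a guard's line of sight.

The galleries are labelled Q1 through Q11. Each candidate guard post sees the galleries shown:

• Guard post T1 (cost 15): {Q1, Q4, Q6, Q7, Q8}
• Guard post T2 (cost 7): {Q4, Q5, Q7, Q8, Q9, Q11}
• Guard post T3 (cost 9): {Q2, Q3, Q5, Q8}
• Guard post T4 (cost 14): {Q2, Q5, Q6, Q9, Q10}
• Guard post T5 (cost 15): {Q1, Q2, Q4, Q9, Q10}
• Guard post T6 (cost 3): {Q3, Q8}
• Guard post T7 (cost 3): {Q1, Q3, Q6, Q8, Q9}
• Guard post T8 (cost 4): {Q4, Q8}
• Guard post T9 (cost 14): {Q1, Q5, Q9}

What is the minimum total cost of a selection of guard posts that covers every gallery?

T2, T4, T7 together cover every gallery (T2 ∪ T4 ∪ T7 = {Q1, Q2, Q3, Q4, Q5, Q6, Q7, Q8, Q9, Q10, Q11}); total cost 7 + 14 + 3 = 24.
No covering selection has total cost below 24.

24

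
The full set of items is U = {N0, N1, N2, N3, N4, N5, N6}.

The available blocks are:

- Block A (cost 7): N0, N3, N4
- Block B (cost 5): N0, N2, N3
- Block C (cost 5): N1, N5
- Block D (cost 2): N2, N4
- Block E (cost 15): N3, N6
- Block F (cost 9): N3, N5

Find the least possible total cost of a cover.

27

B, C, D, E together cover every item (B ∪ C ∪ D ∪ E = {N0, N1, N2, N3, N4, N5, N6}); total cost 5 + 5 + 2 + 15 = 27.
No covering selection has total cost below 27.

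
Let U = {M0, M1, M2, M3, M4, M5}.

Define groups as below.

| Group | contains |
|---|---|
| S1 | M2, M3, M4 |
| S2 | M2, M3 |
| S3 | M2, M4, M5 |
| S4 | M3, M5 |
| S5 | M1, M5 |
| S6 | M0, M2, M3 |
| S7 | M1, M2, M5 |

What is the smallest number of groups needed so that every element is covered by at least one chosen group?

S1, S5, and S6 cover everything between them: the union {M0, M1, M2, M3, M4, M5} is all of U.
Only S6 contains M0, so S6 is forced; the remaining 3 elements need at least 2 more groups (each remaining group adds at most 2) — so at least 3 groups are needed, and 3 is optimal.

3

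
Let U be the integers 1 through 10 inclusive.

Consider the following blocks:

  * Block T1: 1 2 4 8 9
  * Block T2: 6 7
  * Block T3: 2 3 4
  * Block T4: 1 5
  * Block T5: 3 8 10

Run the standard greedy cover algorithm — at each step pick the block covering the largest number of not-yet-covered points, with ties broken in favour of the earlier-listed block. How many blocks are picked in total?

4

Greedy: pick T1 (covers 5 new) → pick T2 (covers 2 new) → pick T5 (covers 2 new) → pick T4 (covers 1 new). Total picks: 4.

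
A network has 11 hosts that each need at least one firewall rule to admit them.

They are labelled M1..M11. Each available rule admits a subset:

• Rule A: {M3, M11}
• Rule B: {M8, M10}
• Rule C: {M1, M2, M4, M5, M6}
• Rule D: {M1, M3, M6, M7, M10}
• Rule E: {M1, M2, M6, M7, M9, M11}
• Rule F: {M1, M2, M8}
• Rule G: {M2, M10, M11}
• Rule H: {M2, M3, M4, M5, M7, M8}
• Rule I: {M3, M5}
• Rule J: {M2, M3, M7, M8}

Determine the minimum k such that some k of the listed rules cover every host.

D and E and H together: D ∪ E ∪ H = {M1, M2, M3, M4, M5, M6, M7, M8, M9, M10, M11} — every host is covered.
Only E contains M9, so E is forced; the remaining 5 hosts need at least 2 more rules (each remaining rule adds at most 4) — so at least 3 rules are needed, and 3 is optimal.

3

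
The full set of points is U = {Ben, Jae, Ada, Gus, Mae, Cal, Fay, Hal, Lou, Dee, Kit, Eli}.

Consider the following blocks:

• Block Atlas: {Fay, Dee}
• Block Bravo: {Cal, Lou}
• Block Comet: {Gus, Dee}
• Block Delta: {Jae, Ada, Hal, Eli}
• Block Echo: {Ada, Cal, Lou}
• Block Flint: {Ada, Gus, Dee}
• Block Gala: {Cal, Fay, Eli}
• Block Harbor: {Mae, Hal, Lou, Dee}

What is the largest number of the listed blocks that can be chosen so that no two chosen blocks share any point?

Atlas, Bravo, Delta are pairwise disjoint (Atlas={Fay,Dee}; Bravo={Cal,Lou}; Delta={Jae,Ada,Hal,Eli}).
Every remaining block overlaps one of these, and no 4 of the listed blocks are pairwise disjoint, so 3 is the maximum.

3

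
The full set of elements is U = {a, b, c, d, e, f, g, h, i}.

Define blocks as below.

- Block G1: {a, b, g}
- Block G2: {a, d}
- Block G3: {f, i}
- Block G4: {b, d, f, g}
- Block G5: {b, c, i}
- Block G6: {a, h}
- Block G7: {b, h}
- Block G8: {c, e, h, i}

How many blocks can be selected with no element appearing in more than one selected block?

G2, G3, G7 are pairwise disjoint (G2={a,d}; G3={f,i}; G7={b,h}).
Every remaining block overlaps one of these, and no 4 of the listed blocks are pairwise disjoint, so 3 is the maximum.

3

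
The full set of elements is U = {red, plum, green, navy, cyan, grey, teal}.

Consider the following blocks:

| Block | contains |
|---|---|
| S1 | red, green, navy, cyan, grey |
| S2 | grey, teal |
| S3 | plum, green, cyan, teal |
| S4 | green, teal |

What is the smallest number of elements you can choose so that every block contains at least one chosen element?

H = {cyan, teal} meets every block (each contains at least one member of H), and |H| = 2.
No single element lies in every block, so at least 2 are needed and 2 is optimal.

2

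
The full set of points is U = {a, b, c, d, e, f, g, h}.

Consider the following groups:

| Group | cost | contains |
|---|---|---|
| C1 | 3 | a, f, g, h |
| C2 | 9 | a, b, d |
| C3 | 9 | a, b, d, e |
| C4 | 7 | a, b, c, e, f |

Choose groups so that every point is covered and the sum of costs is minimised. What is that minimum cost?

19

C1, C2, C4 together cover every point (C1 ∪ C2 ∪ C4 = {a, b, c, d, e, f, g, h}); total cost 3 + 9 + 7 = 19.
No covering selection has total cost below 19.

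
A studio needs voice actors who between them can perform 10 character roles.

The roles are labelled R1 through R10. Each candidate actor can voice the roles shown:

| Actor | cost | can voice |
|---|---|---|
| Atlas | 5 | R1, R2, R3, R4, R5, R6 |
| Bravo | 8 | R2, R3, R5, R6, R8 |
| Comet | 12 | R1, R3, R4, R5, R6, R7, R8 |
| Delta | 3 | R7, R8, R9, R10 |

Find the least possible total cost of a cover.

8

Atlas, Delta together cover every role (Atlas ∪ Delta = {R1, R2, R3, R4, R5, R6, R7, R8, R9, R10}); total cost 5 + 3 = 8.
No covering selection has total cost below 8.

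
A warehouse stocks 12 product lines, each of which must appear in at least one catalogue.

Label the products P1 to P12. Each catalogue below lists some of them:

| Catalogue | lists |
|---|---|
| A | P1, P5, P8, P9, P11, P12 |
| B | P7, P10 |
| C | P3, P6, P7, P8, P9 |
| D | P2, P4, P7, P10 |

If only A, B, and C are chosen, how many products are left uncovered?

Union of A, B, C = {P1, P3, P5, P6, P7, P8, P9, P10, P11, P12}.
Not covered: P2, P4 — 2 products.

2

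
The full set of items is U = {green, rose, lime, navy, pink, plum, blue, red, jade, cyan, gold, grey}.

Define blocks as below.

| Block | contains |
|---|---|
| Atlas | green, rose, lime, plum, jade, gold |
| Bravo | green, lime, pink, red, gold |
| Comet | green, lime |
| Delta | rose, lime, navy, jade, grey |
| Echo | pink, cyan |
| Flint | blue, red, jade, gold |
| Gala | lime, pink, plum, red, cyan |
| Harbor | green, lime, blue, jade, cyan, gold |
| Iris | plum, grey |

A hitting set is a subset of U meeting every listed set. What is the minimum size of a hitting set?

4

H = {green, jade, cyan, grey} meets every block (each contains at least one member of H), and |H| = 4.
The blocks Comet, Echo, Flint, Iris are pairwise disjoint, so any hitting set needs a separate item for each — at least 4. Hence 4 is optimal.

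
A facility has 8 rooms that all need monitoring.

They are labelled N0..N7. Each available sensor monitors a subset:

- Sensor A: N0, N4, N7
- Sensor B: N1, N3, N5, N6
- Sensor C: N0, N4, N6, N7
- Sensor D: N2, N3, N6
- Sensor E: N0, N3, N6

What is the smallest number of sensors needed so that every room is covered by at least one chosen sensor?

A and B and D together: A ∪ B ∪ D = {N0, N1, N2, N3, N4, N5, N6, N7} — every room is covered.
Only B contains N1, so B is forced; the remaining 4 rooms need at least 2 more sensors (each remaining sensor adds at most 3) — so at least 3 sensors are needed, and 3 is optimal.

3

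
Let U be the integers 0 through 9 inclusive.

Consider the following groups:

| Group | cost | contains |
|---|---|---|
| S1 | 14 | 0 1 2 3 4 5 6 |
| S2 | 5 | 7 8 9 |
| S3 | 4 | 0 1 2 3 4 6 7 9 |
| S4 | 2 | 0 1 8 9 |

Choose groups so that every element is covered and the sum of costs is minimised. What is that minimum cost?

19

S1, S2 together cover every element (S1 ∪ S2 = {0, 1, 2, 3, 4, 5, 6, 7, 8, 9}); total cost 14 + 5 = 19.
The greedy pick S3, S4, S1 costs 20; no covering selection beats 19.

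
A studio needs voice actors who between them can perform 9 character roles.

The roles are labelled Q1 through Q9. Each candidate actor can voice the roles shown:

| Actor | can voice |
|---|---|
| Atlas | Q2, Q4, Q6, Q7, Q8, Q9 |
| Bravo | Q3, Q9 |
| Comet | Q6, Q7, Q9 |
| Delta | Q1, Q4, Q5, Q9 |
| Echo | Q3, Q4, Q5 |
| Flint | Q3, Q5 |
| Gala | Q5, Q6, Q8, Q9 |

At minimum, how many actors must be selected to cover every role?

3

Atlas and Delta and Echo together: Atlas ∪ Delta ∪ Echo = {Q1, Q2, Q3, Q4, Q5, Q6, Q7, Q8, Q9} — every role is covered.
Only Delta contains Q1, so Delta is forced; the remaining 5 roles need at least 2 more actors (each remaining actor adds at most 4) — so at least 3 actors are needed, and 3 is optimal.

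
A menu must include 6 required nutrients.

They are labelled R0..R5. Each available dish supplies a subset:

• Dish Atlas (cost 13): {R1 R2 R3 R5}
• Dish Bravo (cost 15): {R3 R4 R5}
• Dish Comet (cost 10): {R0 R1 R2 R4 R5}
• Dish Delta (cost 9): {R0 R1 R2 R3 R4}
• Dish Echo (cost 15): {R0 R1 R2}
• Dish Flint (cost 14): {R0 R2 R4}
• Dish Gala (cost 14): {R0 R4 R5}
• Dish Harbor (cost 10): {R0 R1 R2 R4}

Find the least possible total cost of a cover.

Comet, Delta together cover every nutrient (Comet ∪ Delta = {R0, R1, R2, R3, R4, R5}); total cost 10 + 9 = 19.
No covering selection has total cost below 19.

19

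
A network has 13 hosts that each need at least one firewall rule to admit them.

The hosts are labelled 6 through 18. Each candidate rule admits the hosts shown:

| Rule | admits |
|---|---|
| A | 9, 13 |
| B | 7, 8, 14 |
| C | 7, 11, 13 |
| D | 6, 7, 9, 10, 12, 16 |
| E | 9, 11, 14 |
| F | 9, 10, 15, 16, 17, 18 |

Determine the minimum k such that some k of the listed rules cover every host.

4

B and C and D and F together: B ∪ C ∪ D ∪ F = {6, 7, 8, 9, 10, 11, 12, 13, 14, 15, 16, 17, 18} — every host is covered.
Only D contains 6, so D is forced; the remaining 7 hosts need at least 3 more rules (each remaining rule adds at most 3) — so at least 4 rules are needed, and 4 is optimal.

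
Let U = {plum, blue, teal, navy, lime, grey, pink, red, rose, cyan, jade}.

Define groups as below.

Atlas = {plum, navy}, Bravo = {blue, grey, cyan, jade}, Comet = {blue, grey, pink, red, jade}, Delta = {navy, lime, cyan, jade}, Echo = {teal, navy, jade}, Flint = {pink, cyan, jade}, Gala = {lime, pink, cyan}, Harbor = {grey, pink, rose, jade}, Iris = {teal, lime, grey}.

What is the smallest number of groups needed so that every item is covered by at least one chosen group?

Take {Atlas, Comet, Delta, Echo, Harbor}. Their union is {plum, blue, teal, navy, lime, grey, pink, red, rose, cyan, jade}, which is all 11 items.
No 4 of the 9 groups cover everything (all 126 combinations miss at least one item), so 5 is optimal.

5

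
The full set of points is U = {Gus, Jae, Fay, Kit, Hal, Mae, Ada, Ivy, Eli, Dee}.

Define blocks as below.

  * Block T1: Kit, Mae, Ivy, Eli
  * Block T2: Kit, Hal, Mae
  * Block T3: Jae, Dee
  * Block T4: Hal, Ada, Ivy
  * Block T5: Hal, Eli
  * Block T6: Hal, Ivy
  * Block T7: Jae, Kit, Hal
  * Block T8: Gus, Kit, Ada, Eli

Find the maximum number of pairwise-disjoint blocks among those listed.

3

T3, T6, T8 are pairwise disjoint (T3={Jae,Dee}; T6={Hal,Ivy}; T8={Gus,Kit,Ada,Eli}).
Every remaining block overlaps one of these, and no 4 of the listed blocks are pairwise disjoint, so 3 is the maximum.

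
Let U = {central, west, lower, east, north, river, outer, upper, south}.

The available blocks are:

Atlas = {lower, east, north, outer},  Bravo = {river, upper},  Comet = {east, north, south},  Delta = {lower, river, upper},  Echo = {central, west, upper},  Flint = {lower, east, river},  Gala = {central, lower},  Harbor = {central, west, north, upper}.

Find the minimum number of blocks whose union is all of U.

Atlas and Comet and Flint and Harbor together: Atlas ∪ Comet ∪ Flint ∪ Harbor = {central, west, lower, east, north, river, outer, upper, south} — every item is covered.
No 3 of the 8 blocks cover everything (all 56 combinations miss at least one item), so 4 is optimal.

4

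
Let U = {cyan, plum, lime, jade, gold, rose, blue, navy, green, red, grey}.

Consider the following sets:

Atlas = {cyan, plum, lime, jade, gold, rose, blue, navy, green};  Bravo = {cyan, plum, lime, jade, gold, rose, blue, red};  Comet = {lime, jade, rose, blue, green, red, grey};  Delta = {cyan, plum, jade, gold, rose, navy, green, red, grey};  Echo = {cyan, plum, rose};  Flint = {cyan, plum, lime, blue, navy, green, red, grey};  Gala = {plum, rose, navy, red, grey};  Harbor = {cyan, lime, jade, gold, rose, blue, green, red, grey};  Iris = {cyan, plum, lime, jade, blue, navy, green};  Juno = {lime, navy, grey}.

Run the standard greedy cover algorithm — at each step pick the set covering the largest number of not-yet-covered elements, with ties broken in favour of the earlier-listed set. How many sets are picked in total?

Greedy: pick Atlas (covers 9 new) → pick Comet (covers 2 new). Total picks: 2.

2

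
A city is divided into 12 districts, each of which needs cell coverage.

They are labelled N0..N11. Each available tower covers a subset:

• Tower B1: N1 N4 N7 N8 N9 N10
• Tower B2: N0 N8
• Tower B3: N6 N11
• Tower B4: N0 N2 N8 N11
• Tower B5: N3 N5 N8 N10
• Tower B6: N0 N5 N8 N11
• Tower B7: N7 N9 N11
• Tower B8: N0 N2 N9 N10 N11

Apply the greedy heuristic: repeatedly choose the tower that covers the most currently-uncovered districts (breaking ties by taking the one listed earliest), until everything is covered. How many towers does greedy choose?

Greedy: pick B1 (covers 6 new) → pick B4 (covers 3 new) → pick B5 (covers 2 new) → pick B3 (covers 1 new). Total picks: 4.

4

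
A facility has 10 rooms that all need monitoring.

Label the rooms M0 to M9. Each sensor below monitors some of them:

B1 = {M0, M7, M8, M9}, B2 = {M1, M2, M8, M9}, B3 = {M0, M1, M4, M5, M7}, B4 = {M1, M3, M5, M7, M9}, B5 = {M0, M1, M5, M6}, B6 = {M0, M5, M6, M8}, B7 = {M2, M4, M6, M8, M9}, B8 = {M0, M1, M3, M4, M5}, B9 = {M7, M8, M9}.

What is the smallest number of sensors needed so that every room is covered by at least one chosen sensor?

B3 and B7 and B8 together: B3 ∪ B7 ∪ B8 = {M0, M1, M2, M3, M4, M5, M6, M7, M8, M9} — every room is covered.
No 2 of the 9 sensors cover everything (all 36 combinations miss at least one room), so 3 is optimal.

3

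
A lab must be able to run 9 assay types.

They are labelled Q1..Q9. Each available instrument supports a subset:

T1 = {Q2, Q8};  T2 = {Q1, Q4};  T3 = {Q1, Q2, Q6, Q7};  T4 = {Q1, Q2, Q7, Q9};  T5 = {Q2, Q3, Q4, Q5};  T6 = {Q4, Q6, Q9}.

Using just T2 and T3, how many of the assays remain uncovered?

Union of T2, T3 = {Q1, Q2, Q4, Q6, Q7}.
Not covered: Q3, Q5, Q8, Q9 — 4 assays.

4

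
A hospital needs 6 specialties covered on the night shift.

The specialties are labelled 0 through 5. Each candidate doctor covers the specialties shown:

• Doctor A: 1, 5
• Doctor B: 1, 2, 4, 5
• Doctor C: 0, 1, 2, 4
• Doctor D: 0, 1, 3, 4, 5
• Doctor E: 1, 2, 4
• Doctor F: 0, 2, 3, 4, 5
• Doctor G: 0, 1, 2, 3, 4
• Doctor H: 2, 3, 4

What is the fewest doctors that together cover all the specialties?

D and E together: D ∪ E = {0, 1, 2, 3, 4, 5} — every specialty is covered.
No single doctor has all 6 specialties (the largest, D, has 5), so 2 is optimal.

2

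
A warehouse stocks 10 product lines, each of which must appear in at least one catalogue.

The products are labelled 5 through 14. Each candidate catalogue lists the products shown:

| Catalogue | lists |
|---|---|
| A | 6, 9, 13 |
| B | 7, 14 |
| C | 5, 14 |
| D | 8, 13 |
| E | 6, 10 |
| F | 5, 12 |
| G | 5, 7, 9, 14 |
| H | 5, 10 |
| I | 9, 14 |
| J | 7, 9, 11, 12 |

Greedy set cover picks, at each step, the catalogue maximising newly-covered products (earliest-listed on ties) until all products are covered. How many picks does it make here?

5

Greedy: pick G (covers 4 new) → pick A (covers 2 new) → pick J (covers 2 new) → pick D (covers 1 new) → pick E (covers 1 new). Total picks: 5.
(The true minimum cover uses only 4 catalogues, so greedy is not optimal here.)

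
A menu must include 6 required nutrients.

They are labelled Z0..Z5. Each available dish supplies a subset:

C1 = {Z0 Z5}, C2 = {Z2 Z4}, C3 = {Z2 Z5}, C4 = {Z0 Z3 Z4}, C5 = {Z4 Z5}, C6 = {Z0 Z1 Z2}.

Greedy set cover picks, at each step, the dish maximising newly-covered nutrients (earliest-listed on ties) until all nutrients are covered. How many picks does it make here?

Greedy: pick C4 (covers 3 new) → pick C3 (covers 2 new) → pick C6 (covers 1 new). Total picks: 3.

3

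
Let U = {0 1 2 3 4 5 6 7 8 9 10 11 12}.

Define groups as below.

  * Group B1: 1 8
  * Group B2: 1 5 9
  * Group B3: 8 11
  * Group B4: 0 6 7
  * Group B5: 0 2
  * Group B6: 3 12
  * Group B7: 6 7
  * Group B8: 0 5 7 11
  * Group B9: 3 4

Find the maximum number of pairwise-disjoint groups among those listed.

5

B2, B3, B5, B7, B9 are pairwise disjoint (B2={1,5,9}; B3={8,11}; B5={0,2}; B7={6,7}; B9={3,4}).
Every remaining group overlaps one of these, and no 6 of the listed groups are pairwise disjoint, so 5 is the maximum.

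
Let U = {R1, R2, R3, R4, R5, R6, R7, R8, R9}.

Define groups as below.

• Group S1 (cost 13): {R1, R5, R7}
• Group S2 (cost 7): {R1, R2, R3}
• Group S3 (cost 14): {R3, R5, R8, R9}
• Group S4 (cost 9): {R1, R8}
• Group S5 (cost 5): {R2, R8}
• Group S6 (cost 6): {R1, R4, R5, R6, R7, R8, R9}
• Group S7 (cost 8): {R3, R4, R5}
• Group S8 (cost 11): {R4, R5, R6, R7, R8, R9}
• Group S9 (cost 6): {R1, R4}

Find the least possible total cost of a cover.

S2, S6 together cover every item (S2 ∪ S6 = {R1, R2, R3, R4, R5, R6, R7, R8, R9}); total cost 7 + 6 = 13.
No covering selection has total cost below 13.

13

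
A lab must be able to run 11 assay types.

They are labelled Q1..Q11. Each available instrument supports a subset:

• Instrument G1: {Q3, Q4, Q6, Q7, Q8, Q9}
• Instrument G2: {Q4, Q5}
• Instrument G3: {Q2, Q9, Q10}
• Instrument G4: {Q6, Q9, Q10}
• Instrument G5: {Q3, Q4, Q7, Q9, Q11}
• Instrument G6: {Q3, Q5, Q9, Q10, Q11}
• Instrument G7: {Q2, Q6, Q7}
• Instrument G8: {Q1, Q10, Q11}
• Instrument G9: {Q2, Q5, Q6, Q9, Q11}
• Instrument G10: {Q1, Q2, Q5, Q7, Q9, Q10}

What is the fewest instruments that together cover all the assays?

3

G1 and G8 and G9 together: G1 ∪ G8 ∪ G9 = {Q1, Q2, Q3, Q4, Q5, Q6, Q7, Q8, Q9, Q10, Q11} — every assay is covered.
Only G1 contains Q8, so G1 is forced; the remaining 5 assays need at least 2 more instruments (each remaining instrument adds at most 4) — so at least 3 instruments are needed, and 3 is optimal.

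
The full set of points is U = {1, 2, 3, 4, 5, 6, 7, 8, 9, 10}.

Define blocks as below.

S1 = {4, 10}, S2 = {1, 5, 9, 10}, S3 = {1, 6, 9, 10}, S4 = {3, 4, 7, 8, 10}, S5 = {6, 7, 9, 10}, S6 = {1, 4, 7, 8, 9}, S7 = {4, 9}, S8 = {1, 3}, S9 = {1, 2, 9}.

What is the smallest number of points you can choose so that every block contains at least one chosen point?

The 3 points {1, 9, 10} hit every block.
No choice of 2 points meets every block, so 3 is the minimum.

3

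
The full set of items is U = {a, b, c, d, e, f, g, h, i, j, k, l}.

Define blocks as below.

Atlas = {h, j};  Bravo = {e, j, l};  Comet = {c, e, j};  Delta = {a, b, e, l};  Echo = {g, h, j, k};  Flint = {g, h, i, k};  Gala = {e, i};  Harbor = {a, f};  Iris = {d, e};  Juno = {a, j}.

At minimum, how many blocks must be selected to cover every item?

Comet, Delta, Flint, Harbor, and Iris cover everything between them: the union {a, b, c, d, e, f, g, h, i, j, k, l} is all of U.
No 4 of the 10 blocks cover everything (all 210 combinations miss at least one item), so 5 is optimal.

5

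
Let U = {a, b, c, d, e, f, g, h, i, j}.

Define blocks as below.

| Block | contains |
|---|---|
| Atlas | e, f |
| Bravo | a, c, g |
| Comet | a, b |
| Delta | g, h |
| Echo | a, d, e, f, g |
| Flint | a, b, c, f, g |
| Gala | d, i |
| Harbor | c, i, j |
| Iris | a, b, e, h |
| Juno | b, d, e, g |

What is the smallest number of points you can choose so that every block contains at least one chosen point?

The 4 points {a, e, h, i} hit every block.
The blocks Atlas, Comet, Delta, Harbor are pairwise disjoint, so any hitting set needs a separate point for each — at least 4. Hence 4 is optimal.

4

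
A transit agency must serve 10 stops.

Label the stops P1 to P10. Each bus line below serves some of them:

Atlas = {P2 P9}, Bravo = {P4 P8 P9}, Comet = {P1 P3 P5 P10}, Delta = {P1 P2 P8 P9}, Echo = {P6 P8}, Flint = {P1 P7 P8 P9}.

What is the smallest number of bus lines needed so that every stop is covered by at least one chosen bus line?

Atlas and Bravo and Comet and Echo and Flint together: Atlas ∪ Bravo ∪ Comet ∪ Echo ∪ Flint = {P1, P2, P3, P4, P5, P6, P7, P8, P9, P10} — every stop is covered.
No 4 of the 6 bus lines cover everything (all 15 combinations miss at least one stop), so 5 is optimal.

5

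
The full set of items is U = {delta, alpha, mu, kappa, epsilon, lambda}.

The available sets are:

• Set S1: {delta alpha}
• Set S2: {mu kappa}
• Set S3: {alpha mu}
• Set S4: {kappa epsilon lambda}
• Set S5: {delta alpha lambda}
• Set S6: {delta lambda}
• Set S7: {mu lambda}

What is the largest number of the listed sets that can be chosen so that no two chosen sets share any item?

S1, S7 are pairwise disjoint (S1={delta,alpha}; S7={mu,lambda}).
Every remaining set overlaps one of these, and no 3 of the listed sets are pairwise disjoint, so 2 is the maximum.

2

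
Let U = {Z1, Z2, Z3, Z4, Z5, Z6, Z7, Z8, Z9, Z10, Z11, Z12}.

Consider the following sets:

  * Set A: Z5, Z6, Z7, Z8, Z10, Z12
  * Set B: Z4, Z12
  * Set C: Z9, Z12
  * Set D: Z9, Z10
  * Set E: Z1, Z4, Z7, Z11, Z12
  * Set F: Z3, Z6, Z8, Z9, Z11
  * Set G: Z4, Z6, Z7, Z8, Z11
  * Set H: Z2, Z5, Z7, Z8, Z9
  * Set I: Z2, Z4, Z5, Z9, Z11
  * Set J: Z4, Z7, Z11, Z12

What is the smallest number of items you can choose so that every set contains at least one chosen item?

Take T = {Z4, Z6, Z9}. Each listed set contains at least one of these, so T is a hitting set of size 3.
No choice of 2 items meets every set, so 3 is the minimum.

3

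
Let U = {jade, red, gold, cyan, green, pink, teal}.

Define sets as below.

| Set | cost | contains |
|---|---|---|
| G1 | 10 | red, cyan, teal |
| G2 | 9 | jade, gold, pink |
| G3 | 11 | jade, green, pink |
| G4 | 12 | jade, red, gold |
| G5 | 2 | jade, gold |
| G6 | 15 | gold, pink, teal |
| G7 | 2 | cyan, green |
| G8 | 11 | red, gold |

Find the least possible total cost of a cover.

G1, G2, G7 together cover every item (G1 ∪ G2 ∪ G7 = {jade, red, gold, cyan, green, pink, teal}); total cost 10 + 9 + 2 = 21.
The greedy pick G5, G7, G1, G2 costs 23; no covering selection beats 21.

21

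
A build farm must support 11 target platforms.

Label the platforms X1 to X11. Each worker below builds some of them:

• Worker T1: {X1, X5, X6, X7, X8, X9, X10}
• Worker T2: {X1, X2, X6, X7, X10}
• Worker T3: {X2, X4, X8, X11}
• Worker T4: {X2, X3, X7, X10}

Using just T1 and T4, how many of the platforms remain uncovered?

2

Union of T1, T4 = {X1, X2, X3, X5, X6, X7, X8, X9, X10}.
Not covered: X4, X11 — 2 platforms.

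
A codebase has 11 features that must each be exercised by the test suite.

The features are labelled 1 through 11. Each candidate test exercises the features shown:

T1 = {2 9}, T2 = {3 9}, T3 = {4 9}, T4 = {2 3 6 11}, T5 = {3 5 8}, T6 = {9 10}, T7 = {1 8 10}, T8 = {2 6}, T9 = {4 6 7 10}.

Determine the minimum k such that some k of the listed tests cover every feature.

T1 and T4 and T5 and T7 and T9 together: T1 ∪ T4 ∪ T5 ∪ T7 ∪ T9 = {1, 2, 3, 4, 5, 6, 7, 8, 9, 10, 11} — every feature is covered.
No 4 of the 9 tests cover everything (all 126 combinations miss at least one feature), so 5 is optimal.

5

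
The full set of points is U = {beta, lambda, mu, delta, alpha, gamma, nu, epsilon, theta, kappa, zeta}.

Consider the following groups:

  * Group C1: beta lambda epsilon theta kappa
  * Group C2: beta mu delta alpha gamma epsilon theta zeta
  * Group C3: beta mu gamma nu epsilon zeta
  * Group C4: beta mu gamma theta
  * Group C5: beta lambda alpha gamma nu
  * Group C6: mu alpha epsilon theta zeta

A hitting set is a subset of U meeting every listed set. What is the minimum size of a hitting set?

2

H = {beta, theta} meets every group (each contains at least one member of H), and |H| = 2.
No single point lies in every group, so at least 2 are needed and 2 is optimal.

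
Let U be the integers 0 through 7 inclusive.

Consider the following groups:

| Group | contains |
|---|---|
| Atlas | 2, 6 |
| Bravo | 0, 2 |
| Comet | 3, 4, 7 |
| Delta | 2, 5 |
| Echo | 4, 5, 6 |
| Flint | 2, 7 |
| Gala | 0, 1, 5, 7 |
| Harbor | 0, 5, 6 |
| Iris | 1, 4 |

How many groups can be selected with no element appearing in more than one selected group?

3

Flint, Harbor, Iris are pairwise disjoint (Flint={2,7}; Harbor={0,5,6}; Iris={1,4}).
Every remaining group overlaps one of these, and no 4 of the listed groups are pairwise disjoint, so 3 is the maximum.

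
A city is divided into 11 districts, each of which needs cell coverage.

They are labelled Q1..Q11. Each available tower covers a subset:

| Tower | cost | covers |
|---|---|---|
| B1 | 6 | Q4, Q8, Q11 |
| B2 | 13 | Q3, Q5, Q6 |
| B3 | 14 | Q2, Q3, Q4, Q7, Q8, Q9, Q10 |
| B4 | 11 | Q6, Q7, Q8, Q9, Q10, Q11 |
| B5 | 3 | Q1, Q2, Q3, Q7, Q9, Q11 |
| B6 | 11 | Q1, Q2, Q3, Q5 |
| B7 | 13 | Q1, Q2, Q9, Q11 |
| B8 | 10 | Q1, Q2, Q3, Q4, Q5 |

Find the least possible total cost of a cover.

21

B4, B8 together cover every district (B4 ∪ B8 = {Q1, Q2, Q3, Q4, Q5, Q6, Q7, Q8, Q9, Q10, Q11}); total cost 11 + 10 = 21.
The greedy pick B5, B1, B4, B8 costs 30; no covering selection beats 21.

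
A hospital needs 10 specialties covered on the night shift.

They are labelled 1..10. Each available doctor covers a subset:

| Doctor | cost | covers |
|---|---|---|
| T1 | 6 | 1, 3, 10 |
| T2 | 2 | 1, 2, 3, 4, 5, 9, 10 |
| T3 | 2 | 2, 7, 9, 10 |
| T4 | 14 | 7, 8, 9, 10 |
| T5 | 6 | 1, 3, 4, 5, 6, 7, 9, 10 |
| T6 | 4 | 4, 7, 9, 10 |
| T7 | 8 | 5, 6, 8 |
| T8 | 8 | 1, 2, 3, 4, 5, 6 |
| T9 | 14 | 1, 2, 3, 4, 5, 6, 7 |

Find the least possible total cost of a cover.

T2, T3, T7 together cover every specialty (T2 ∪ T3 ∪ T7 = {1, 2, 3, 4, 5, 6, 7, 8, 9, 10}); total cost 2 + 2 + 8 = 12.
No covering selection has total cost below 12.

12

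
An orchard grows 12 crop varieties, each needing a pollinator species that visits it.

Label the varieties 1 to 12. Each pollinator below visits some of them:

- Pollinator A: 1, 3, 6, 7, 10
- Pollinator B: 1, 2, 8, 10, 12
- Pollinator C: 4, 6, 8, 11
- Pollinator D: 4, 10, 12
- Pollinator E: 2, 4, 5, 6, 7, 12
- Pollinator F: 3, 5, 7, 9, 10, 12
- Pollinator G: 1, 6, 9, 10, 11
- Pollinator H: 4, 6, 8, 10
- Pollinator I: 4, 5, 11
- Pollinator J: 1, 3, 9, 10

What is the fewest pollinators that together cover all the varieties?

C and E and J together: C ∪ E ∪ J = {1, 2, 3, 4, 5, 6, 7, 8, 9, 10, 11, 12} — every variety is covered.
No 2 of the 10 pollinators cover everything (all 45 combinations miss at least one variety), so 3 is optimal.

3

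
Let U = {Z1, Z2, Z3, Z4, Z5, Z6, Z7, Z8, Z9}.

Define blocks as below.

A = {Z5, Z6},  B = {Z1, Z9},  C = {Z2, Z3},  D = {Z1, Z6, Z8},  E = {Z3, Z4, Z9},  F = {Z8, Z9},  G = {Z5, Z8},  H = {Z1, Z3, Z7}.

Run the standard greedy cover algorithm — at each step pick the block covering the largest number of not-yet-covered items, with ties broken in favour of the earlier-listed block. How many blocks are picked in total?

5

Greedy: pick D (covers 3 new) → pick E (covers 3 new) → pick A (covers 1 new) → pick C (covers 1 new) → pick H (covers 1 new). Total picks: 5.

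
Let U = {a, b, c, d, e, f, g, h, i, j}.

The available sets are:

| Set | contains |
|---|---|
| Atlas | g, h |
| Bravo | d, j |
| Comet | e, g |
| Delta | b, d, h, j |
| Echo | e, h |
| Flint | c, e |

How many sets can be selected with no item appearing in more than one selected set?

Atlas, Bravo, Flint are pairwise disjoint (Atlas={g,h}; Bravo={d,j}; Flint={c,e}).
Every remaining set overlaps one of these, and no 4 of the listed sets are pairwise disjoint, so 3 is the maximum.

3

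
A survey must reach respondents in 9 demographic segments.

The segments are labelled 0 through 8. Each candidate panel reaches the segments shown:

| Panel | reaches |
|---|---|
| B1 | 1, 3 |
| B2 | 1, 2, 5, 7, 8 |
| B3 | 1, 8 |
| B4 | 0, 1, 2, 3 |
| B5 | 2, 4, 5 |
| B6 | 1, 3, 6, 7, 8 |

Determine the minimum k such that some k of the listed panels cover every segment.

B4 and B5 and B6 together: B4 ∪ B5 ∪ B6 = {0, 1, 2, 3, 4, 5, 6, 7, 8} — every segment is covered.
Only B4 contains 0, so B4 is forced; the remaining 5 segments need at least 2 more panels (each remaining panel adds at most 3) — so at least 3 panels are needed, and 3 is optimal.

3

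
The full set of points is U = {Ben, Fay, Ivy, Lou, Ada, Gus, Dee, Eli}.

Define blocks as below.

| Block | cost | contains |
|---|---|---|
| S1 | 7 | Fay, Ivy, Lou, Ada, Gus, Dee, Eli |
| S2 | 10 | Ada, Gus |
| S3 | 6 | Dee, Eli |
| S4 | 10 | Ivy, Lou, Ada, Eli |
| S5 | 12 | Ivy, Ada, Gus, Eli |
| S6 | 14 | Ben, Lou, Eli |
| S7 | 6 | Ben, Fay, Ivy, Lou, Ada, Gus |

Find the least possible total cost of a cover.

S3, S7 together cover every point (S3 ∪ S7 = {Ben, Fay, Ivy, Lou, Ada, Gus, Dee, Eli}); total cost 6 + 6 = 12.
The greedy pick S1, S7 costs 13; no covering selection beats 12.

12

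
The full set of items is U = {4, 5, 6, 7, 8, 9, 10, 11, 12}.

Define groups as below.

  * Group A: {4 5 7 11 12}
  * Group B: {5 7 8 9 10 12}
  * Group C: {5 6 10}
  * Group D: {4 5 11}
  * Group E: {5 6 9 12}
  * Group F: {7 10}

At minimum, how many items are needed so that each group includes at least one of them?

The 2 items {5, 10} hit every group.
The groups E, F are pairwise disjoint, so any hitting set needs a separate item for each — at least 2. Hence 2 is optimal.

2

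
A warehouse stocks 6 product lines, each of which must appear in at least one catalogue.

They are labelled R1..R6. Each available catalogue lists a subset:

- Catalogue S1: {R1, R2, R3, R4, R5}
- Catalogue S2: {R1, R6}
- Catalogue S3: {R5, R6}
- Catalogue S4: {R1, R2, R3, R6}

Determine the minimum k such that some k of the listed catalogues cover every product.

2

S1 and S3 together: S1 ∪ S3 = {R1, R2, R3, R4, R5, R6} — every product is covered.
No single catalogue has all 6 products (the largest, S1, has 5), so 2 is optimal.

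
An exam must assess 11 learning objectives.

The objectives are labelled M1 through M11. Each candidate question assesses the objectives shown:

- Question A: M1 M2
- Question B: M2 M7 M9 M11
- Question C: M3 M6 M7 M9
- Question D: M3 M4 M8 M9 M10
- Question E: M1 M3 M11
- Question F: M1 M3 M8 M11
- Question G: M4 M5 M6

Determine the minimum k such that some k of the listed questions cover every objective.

Take {B, D, E, G}. Their union is {M1, M2, M3, M4, M5, M6, M7, M8, M9, M10, M11}, which is all 11 objectives.
No 3 of the 7 questions cover everything (all 35 combinations miss at least one objective), so 4 is optimal.

4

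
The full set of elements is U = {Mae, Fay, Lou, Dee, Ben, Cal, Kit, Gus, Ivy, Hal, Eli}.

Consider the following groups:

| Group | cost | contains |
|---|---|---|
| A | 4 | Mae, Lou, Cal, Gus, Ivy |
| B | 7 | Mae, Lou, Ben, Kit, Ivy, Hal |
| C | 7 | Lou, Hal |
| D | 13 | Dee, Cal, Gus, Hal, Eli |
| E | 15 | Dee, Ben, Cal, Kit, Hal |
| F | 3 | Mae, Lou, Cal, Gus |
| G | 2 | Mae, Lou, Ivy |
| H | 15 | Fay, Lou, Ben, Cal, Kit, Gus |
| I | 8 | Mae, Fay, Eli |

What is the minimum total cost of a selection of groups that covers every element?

27

A, E, I together cover every element (A ∪ E ∪ I = {Mae, Fay, Lou, Dee, Ben, Cal, Kit, Gus, Ivy, Hal, Eli}); total cost 4 + 15 + 8 = 27.
The greedy pick G, F, B, I, D costs 33; no covering selection beats 27.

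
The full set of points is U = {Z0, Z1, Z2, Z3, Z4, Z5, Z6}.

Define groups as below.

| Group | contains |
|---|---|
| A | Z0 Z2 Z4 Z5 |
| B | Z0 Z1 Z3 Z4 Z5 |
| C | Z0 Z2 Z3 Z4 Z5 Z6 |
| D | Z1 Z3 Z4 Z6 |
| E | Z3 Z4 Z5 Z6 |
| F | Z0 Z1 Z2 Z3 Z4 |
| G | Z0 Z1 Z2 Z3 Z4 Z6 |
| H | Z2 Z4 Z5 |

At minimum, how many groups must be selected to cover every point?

B and G together: B ∪ G = {Z0, Z1, Z2, Z3, Z4, Z5, Z6} — every point is covered.
No single group has all 7 points (the largest, C, has 6), so 2 is optimal.

2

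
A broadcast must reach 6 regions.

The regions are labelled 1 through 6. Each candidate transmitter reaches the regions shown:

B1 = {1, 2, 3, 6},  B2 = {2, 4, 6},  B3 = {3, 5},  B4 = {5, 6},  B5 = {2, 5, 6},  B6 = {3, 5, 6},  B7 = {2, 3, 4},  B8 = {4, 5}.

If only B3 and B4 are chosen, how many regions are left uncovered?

3

Union of B3, B4 = {3, 5, 6}.
Not covered: 1, 2, 4 — 3 regions.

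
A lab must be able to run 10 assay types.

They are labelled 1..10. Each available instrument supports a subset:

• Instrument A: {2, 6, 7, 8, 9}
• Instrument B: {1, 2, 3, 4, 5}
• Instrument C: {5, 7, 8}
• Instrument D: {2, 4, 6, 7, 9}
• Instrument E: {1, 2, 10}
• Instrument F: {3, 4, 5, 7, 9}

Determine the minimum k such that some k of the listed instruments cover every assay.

Take {A, E, F}. Their union is {1, 2, 3, 4, 5, 6, 7, 8, 9, 10}, which is all 10 assays.
Only E contains 10, so E is forced; the remaining 7 assays need at least 2 more instruments (each remaining instrument adds at most 5) — so at least 3 instruments are needed, and 3 is optimal.

3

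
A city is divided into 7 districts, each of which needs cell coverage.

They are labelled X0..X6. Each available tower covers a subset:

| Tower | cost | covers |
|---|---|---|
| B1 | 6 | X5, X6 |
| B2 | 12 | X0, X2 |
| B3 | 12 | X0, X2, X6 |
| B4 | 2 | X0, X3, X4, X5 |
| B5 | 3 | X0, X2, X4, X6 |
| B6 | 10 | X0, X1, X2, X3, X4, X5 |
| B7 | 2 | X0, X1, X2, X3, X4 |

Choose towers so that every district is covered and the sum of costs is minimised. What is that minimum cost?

B4, B5, B7 together cover every district (B4 ∪ B5 ∪ B7 = {X0, X1, X2, X3, X4, X5, X6}); total cost 2 + 3 + 2 = 7.
No covering selection has total cost below 7.

7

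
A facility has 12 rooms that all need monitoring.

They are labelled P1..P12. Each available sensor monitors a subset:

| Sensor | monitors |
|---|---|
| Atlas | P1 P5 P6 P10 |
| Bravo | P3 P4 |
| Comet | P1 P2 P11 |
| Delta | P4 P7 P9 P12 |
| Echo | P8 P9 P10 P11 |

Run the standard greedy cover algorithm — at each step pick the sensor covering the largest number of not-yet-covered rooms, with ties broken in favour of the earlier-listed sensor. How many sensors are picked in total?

Greedy: pick Atlas (covers 4 new) → pick Delta (covers 4 new) → pick Comet (covers 2 new) → pick Bravo (covers 1 new) → pick Echo (covers 1 new). Total picks: 5.

5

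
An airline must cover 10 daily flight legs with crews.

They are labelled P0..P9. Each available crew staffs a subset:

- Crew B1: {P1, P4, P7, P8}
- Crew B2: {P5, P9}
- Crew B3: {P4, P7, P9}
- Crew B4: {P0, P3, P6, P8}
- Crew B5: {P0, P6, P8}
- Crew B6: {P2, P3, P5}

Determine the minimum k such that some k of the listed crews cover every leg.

4

B1 and B3 and B4 and B6 together: B1 ∪ B3 ∪ B4 ∪ B6 = {P0, P1, P2, P3, P4, P5, P6, P7, P8, P9} — every leg is covered.
No 3 of the 6 crews cover everything (all 20 combinations miss at least one leg), so 4 is optimal.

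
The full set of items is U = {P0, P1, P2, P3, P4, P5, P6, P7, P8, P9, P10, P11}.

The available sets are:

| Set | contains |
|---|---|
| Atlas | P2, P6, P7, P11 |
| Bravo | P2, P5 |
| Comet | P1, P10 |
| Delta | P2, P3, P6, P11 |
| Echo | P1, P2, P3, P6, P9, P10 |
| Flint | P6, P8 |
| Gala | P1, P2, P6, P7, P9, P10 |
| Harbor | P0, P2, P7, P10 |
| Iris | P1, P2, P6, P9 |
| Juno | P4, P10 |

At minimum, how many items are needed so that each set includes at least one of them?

3

H = {P2, P6, P10} meets every set (each contains at least one member of H), and |H| = 3.
The sets Bravo, Flint, Juno are pairwise disjoint, so any hitting set needs a separate item for each — at least 3. Hence 3 is optimal.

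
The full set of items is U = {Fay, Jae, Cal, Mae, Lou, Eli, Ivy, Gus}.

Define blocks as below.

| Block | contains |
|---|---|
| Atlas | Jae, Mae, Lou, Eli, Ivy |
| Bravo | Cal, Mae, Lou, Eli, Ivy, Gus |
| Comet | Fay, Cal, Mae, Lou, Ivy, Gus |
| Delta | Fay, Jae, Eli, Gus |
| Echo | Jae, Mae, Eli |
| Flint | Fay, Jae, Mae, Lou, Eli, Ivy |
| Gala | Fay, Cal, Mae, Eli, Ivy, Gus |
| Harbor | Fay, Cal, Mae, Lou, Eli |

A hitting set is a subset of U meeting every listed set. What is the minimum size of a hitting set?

The 2 items {Lou, Eli} hit every block.
No single item lies in every block, so at least 2 are needed and 2 is optimal.

2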